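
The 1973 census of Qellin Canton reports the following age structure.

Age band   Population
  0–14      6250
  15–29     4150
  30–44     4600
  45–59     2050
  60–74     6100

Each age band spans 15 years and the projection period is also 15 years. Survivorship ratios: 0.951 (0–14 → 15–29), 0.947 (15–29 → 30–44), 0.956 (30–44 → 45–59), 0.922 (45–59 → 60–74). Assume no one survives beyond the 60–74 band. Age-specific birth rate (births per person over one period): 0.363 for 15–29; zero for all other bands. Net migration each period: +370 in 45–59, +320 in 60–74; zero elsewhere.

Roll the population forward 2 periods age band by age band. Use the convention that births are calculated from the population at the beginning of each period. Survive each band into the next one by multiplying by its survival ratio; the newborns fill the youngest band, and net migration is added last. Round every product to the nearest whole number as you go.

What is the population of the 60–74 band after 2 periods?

4716

Period 1.
Births: 4150 × 0.363 = 1506
15–29: 6250 × 0.951 = 5944
30–44: 4150 × 0.947 = 3930
45–59: 4600 × 0.956 = 4398
60–74: 2050 × 0.922 = 1890
Net migration: 45–59 + 370 → 4768; 60–74 + 320 → 2210
→ [1506, 5944, 3930, 4768, 2210]
Period 2.
Births: 5944 × 0.363 = 2158
15–29: 1506 × 0.951 = 1432
30–44: 5944 × 0.947 = 5629
45–59: 3930 × 0.956 = 3757
60–74: 4768 × 0.922 = 4396
Net migration: 45–59 + 370 → 4127; 60–74 + 320 → 4716
→ [2158, 1432, 5629, 4127, 4716]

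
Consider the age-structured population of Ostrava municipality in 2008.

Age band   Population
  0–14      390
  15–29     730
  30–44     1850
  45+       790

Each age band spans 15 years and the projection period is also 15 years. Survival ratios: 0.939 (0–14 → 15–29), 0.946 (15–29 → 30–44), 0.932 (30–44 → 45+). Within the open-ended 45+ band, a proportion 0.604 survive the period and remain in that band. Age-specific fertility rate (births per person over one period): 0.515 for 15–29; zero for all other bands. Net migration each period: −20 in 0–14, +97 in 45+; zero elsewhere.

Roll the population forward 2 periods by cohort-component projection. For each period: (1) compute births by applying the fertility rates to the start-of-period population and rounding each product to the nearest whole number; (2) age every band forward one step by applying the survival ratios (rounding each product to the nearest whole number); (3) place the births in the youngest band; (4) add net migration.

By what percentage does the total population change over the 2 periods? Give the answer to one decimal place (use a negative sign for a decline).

Period 1.
Births: 730 * 0.515 = 376
15–29: 390 * 0.939 = 366
30–44: 730 * 0.946 = 691
45+: 1850 * 0.932 + 790 * 0.604 = 1724 + 477 = 2201
Net migration: 0–14 − 20 → 356; 45+ + 97 → 2298
Population now: 0–14=356, 15–29=366, 30–44=691, 45+=2298
Period 2.
Births: 366 * 0.515 = 188
15–29: 356 * 0.939 = 334
30–44: 366 * 0.946 = 346
45+: 691 * 0.932 + 2298 * 0.604 = 644 + 1388 = 2032
Net migration: 0–14 − 20 → 168; 45+ + 97 → 2129
Population now: 0–14=168, 15–29=334, 30–44=346, 45+=2129
Total: 3760 → 2977; change = -783; percentage change = -20.8%

-20.8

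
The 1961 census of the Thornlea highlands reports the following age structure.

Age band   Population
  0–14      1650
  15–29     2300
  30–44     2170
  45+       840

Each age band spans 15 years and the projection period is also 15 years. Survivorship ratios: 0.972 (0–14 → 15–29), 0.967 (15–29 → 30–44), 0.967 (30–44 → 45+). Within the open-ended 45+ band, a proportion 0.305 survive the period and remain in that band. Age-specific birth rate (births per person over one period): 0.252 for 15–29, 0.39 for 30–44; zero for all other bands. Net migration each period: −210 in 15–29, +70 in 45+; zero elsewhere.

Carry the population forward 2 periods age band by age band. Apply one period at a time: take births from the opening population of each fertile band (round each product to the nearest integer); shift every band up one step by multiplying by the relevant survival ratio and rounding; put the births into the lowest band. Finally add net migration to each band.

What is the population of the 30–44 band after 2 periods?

After projecting period 1:
Births: 2300 × 0.252 = 580  |  2170 × 0.39 = 846 → total 1426
15–29: 1650 × 0.972 = 1604
30–44: 2300 × 0.967 = 2224
45+: 2170 × 0.967 + 840 × 0.305 = 2098 + 256 = 2354
Net migration: 15–29 − 210 → 1394; 45+ + 70 → 2424
→ [1426, 1394, 2224, 2424]
After projecting period 2:
Births: 1394 × 0.252 = 351  |  2224 × 0.39 = 867 → total 1218
15–29: 1426 × 0.972 = 1386
30–44: 1394 × 0.967 = 1348
45+: 2224 × 0.967 + 2424 × 0.305 = 2151 + 739 = 2890
Net migration: 15–29 − 210 → 1176; 45+ + 70 → 2960
→ [1218, 1176, 1348, 2960]

1348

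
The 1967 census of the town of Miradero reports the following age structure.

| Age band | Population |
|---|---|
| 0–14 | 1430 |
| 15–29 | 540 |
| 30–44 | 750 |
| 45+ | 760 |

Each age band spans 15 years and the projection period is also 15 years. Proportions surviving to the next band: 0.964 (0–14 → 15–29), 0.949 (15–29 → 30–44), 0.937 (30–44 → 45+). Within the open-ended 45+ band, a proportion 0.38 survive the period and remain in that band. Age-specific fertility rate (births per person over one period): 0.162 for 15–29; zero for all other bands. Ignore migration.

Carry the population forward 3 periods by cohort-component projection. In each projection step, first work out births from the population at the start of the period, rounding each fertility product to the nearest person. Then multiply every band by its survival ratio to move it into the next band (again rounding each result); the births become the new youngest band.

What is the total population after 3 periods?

1862

Call the bands 1 to 4, youngest first.
[period 1]
Births: 540 × 0.162 = 87
Band 2: 1430 × 0.964 = 1379
Band 3: 540 × 0.949 = 512
Band 4: 750 × 0.937 + 760 × 0.38 = 703 + 289 = 992
Population now: 0–14=87, 15–29=1379, 30–44=512, 45+=992
[period 2]
Births: 1379 × 0.162 = 223
Band 2: 87 × 0.964 = 84
Band 3: 1379 × 0.949 = 1309
Band 4: 512 × 0.937 + 992 × 0.38 = 480 + 377 = 857
Population now: 0–14=223, 15–29=84, 30–44=1309, 45+=857
[period 3]
Births: 84 × 0.162 = 14
Band 2: 223 × 0.964 = 215
Band 3: 84 × 0.949 = 80
Band 4: 1309 × 0.937 + 857 × 0.38 = 1227 + 326 = 1553
Population now: 0–14=14, 15–29=215, 30–44=80, 45+=1553
Total after period 3: 14 + 215 + 80 + 1553 = 1862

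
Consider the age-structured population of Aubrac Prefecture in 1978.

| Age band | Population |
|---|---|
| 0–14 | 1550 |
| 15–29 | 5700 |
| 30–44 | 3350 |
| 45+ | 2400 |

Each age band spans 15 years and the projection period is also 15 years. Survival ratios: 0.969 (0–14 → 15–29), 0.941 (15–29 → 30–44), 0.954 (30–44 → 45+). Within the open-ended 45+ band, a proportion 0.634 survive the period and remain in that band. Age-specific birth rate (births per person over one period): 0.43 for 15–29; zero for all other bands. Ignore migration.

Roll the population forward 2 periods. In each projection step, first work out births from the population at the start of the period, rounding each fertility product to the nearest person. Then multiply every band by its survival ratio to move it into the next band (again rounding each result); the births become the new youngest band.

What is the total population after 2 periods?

After projecting period 1:
Births: 5700 × 0.43 = 2451
15–29: 1550 × 0.969 = 1502
30–44: 5700 × 0.941 = 5364
45+: 3350 × 0.954 + 2400 × 0.634 = 3196 + 1522 = 4718
Population now: 0–14=2451, 15–29=1502, 30–44=5364, 45+=4718
After projecting period 2:
Births: 1502 × 0.43 = 646
15–29: 2451 × 0.969 = 2375
30–44: 1502 × 0.941 = 1413
45+: 5364 × 0.954 + 4718 × 0.634 = 5117 + 2991 = 8108
Population now: 0–14=646, 15–29=2375, 30–44=1413, 45+=8108
Total after period 2: 646 + 2375 + 1413 + 8108 = 12542

12542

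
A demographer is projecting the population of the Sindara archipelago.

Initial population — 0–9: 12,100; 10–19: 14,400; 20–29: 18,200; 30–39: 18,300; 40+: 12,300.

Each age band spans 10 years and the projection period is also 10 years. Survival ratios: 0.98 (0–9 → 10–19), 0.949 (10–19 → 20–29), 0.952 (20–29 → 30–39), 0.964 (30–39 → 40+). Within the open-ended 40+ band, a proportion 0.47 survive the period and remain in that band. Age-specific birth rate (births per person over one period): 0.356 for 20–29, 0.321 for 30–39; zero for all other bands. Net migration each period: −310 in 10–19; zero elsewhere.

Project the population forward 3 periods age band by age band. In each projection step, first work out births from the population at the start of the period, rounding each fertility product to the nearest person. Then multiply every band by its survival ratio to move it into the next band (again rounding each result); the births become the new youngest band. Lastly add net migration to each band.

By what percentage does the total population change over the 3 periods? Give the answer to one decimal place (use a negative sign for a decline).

Call the bands 1 to 5, youngest first.
Period 1.
Births: 18200 × 0.356 = 6479 ; 18300 × 0.321 = 5874 → total 12353
Band 2: 12100 × 0.98 = 11858
Band 3: 14400 × 0.949 = 13666
Band 4: 18200 × 0.952 = 17326
Band 5: 18300 × 0.964 + 12300 × 0.47 = 17641 + 5781 = 23422
Net migration: Band 2 − 310 → 11548
Population now: 0–9=12353, 10–19=11548, 20–29=13666, 30–39=17326, 40+=23422
Period 2.
Births: 13666 × 0.356 = 4865 ; 17326 × 0.321 = 5562 → total 10427
Band 2: 12353 × 0.98 = 12106
Band 3: 11548 × 0.949 = 10959
Band 4: 13666 × 0.952 = 13010
Band 5: 17326 × 0.964 + 23422 × 0.47 = 16702 + 11008 = 27710
Net migration: Band 2 − 310 → 11796
Population now: 0–9=10427, 10–19=11796, 20–29=10959, 30–39=13010, 40+=27710
Period 3.
Births: 10959 × 0.356 = 3901 ; 13010 × 0.321 = 4176 → total 8077
Band 2: 10427 × 0.98 = 10218
Band 3: 11796 × 0.949 = 11194
Band 4: 10959 × 0.952 = 10433
Band 5: 13010 × 0.964 + 27710 × 0.47 = 12542 + 13024 = 25566
Net migration: Band 2 − 310 → 9908
Population now: 0–9=8077, 10–19=9908, 20–29=11194, 30–39=10433, 40+=25566
Total: 75300 → 65178; change = -10122; percentage change = -13.4%

-13.4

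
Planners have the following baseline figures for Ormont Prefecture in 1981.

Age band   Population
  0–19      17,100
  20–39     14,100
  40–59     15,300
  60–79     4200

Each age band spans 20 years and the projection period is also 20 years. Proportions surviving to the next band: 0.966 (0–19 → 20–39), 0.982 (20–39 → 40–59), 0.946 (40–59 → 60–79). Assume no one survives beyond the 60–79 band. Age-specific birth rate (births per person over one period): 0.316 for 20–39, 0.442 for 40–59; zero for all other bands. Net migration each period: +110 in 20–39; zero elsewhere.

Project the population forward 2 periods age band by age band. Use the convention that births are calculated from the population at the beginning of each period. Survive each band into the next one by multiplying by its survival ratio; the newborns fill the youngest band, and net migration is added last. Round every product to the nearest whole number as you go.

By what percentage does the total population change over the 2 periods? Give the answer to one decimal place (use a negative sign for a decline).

2.1

Let band 1 be 0–19 through band 4 = 60–79.
After projecting period 1:
Births: 14100 * 0.316 = 4456  |  15300 * 0.442 = 6763 → 11219
Band 2: 17100 * 0.966 = 16519
Band 3: 14100 * 0.982 = 13846
Band 4: 15300 * 0.946 = 14474
Net migration: Band 2 + 110 → 16629
End of period: [11219, 16629, 13846, 14474]
After projecting period 2:
Births: 16629 * 0.316 = 5255  |  13846 * 0.442 = 6120 → 11375
Band 2: 11219 * 0.966 = 10838
Band 3: 16629 * 0.982 = 16330
Band 4: 13846 * 0.946 = 13098
Net migration: Band 2 + 110 → 10948
End of period: [11375, 10948, 16330, 13098]
Total: 50700 → 51751; change = 1051; percentage change = 2.1%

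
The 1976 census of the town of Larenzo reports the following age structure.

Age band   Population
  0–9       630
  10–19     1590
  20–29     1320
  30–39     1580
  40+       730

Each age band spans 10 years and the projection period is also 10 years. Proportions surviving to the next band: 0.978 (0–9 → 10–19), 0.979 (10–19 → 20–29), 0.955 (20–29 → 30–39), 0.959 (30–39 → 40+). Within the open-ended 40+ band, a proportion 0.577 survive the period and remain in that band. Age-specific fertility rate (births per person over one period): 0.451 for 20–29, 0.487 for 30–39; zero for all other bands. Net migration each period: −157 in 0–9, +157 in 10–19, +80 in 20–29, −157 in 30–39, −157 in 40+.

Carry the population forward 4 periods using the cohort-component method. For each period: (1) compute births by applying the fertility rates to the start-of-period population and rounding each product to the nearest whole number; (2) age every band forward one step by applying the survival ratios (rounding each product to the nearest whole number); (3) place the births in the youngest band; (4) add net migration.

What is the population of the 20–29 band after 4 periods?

Let band 1 be 0–9 through band 5 = 40+.
Period 1.
Births: 1320 × 0.451 = 595, 1580 × 0.487 = 769 ⇒ total 1364
Band 2: 630 × 0.978 = 616
Band 3: 1590 × 0.979 = 1557
Band 4: 1320 × 0.955 = 1261
Band 5: 1580 × 0.959 + 730 × 0.577 = 1515 + 421 = 1936
Net migration: Band 1 − 157 → 1207; Band 2 + 157 → 773; Band 3 + 80 → 1637; Band 4 − 157 → 1104; Band 5 − 157 → 1779
→ [1207, 773, 1637, 1104, 1779]
Period 2.
Births: 1637 × 0.451 = 738, 1104 × 0.487 = 538 ⇒ total 1276
Band 2: 1207 × 0.978 = 1180
Band 3: 773 × 0.979 = 757
Band 4: 1637 × 0.955 = 1563
Band 5: 1104 × 0.959 + 1779 × 0.577 = 1059 + 1026 = 2085
Net migration: Band 1 − 157 → 1119; Band 2 + 157 → 1337; Band 3 + 80 → 837; Band 4 − 157 → 1406; Band 5 − 157 → 1928
→ [1119, 1337, 837, 1406, 1928]
Period 3.
Births: 837 × 0.451 = 377, 1406 × 0.487 = 685 ⇒ total 1062
Band 2: 1119 × 0.978 = 1094
Band 3: 1337 × 0.979 = 1309
Band 4: 837 × 0.955 = 799
Band 5: 1406 × 0.959 + 1928 × 0.577 = 1348 + 1112 = 2460
Net migration: Band 1 − 157 → 905; Band 2 + 157 → 1251; Band 3 + 80 → 1389; Band 4 − 157 → 642; Band 5 − 157 → 2303
→ [905, 1251, 1389, 642, 2303]
Period 4.
Births: 1389 × 0.451 = 626, 642 × 0.487 = 313 ⇒ total 939
Band 2: 905 × 0.978 = 885
Band 3: 1251 × 0.979 = 1225
Band 4: 1389 × 0.955 = 1326
Band 5: 642 × 0.959 + 2303 × 0.577 = 616 + 1329 = 1945
Net migration: Band 1 − 157 → 782; Band 2 + 157 → 1042; Band 3 + 80 → 1305; Band 4 − 157 → 1169; Band 5 − 157 → 1788
→ [782, 1042, 1305, 1169, 1788]

1305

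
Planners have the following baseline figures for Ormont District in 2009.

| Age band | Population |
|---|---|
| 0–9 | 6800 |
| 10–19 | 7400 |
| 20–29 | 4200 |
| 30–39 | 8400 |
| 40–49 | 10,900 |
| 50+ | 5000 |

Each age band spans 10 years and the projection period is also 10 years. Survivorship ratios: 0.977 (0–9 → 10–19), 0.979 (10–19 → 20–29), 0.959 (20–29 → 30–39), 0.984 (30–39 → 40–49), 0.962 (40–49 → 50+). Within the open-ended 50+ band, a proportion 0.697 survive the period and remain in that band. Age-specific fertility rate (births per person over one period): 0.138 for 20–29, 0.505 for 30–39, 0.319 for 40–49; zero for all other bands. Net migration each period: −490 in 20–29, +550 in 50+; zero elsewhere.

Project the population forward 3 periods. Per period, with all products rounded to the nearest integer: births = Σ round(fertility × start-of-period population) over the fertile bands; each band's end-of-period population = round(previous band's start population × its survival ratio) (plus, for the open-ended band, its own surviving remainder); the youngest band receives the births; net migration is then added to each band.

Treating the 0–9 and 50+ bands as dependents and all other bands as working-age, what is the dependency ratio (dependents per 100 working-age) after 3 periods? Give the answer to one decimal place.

90.6

Let group 1 be 0–9 through group 6 = 50+.
— Period 1 —
Births: 4200 * 0.138 = 580, 8400 * 0.505 = 4242, 10900 * 0.319 = 3477 — total 8299
Group 2: 6800 * 0.977 = 6644
Group 3: 7400 * 0.979 = 7245
Group 4: 4200 * 0.959 = 4028
Group 5: 8400 * 0.984 = 8266
Group 6: 10900 * 0.962 + 5000 * 0.697 = 10486 + 3485 = 13971
Net migration: Group 3 − 490 → 6755; Group 6 + 550 → 14521
Giving 8299 / 6644 / 6755 / 4028 / 8266 / 14521.
— Period 2 —
Births: 6755 * 0.138 = 932, 4028 * 0.505 = 2034, 8266 * 0.319 = 2637 — total 5603
Group 2: 8299 * 0.977 = 8108
Group 3: 6644 * 0.979 = 6504
Group 4: 6755 * 0.959 = 6478
Group 5: 4028 * 0.984 = 3964
Group 6: 8266 * 0.962 + 14521 * 0.697 = 7952 + 10121 = 18073
Net migration: Group 3 − 490 → 6014; Group 6 + 550 → 18623
Giving 5603 / 8108 / 6014 / 6478 / 3964 / 18623.
— Period 3 —
Births: 6014 * 0.138 = 830, 6478 * 0.505 = 3271, 3964 * 0.319 = 1265 — total 5366
Group 2: 5603 * 0.977 = 5474
Group 3: 8108 * 0.979 = 7938
Group 4: 6014 * 0.959 = 5767
Group 5: 6478 * 0.984 = 6374
Group 6: 3964 * 0.962 + 18623 * 0.697 = 3813 + 12980 = 16793
Net migration: Group 3 − 490 → 7448; Group 6 + 550 → 17343
Giving 5366 / 5474 / 7448 / 5767 / 6374 / 17343.
Dependents (band 0–9 + band 50+) = 5366 + 17343 = 22709; working-age = 25063; ratio = 22709/25063 × 100 = 90.6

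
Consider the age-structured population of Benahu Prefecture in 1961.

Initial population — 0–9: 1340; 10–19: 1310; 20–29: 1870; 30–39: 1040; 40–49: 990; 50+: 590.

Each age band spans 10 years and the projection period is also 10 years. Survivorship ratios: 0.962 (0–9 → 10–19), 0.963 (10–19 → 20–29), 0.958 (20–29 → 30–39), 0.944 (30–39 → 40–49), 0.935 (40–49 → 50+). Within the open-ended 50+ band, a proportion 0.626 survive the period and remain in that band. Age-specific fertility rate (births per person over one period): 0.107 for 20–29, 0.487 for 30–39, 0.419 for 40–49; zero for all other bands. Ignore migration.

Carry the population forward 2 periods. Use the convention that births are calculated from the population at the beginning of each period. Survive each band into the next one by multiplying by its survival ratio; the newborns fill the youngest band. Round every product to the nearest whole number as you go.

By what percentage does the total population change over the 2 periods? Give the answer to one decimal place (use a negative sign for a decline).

(Bands numbered youngest = 1 to oldest = 6.)
After projecting period 1:
Births: 1870 × 0.107 = 200 ; 1040 × 0.487 = 506 ; 990 × 0.419 = 415 ⇒ total 1121
Band 2: 1340 × 0.962 = 1289
Band 3: 1310 × 0.963 = 1262
Band 4: 1870 × 0.958 = 1791
Band 5: 1040 × 0.944 = 982
Band 6: 990 × 0.935 + 590 × 0.626 = 926 + 369 = 1295
Giving 1121 / 1289 / 1262 / 1791 / 982 / 1295.
After projecting period 2:
Births: 1262 × 0.107 = 135 ; 1791 × 0.487 = 872 ; 982 × 0.419 = 411 ⇒ total 1418
Band 2: 1121 × 0.962 = 1078
Band 3: 1289 × 0.963 = 1241
Band 4: 1262 × 0.958 = 1209
Band 5: 1791 × 0.944 = 1691
Band 6: 982 × 0.935 + 1295 × 0.626 = 918 + 811 = 1729
Giving 1418 / 1078 / 1241 / 1209 / 1691 / 1729.
Total: 7140 → 8366; change = 1226; percentage change = 17.2%

17.2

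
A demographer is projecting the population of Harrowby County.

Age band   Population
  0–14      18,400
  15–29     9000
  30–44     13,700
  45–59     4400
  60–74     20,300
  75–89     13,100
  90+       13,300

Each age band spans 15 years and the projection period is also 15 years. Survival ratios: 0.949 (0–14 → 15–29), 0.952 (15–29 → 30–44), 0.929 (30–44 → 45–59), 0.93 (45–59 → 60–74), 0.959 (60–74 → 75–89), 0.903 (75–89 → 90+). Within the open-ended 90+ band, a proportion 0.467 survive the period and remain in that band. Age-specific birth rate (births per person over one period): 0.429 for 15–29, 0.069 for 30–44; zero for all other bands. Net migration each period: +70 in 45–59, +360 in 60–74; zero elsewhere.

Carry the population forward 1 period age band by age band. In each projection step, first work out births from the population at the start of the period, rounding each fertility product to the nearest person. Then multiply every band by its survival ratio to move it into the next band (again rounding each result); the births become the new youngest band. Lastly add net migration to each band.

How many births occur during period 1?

4806

Period 1.
Births: 9000 × 0.429 = 3861 ; 13700 × 0.069 = 945 → 4806
15–29: 18400 × 0.949 = 17462
30–44: 9000 × 0.952 = 8568
45–59: 13700 × 0.929 = 12727
60–74: 4400 × 0.93 = 4092
75–89: 20300 × 0.959 = 19468
90+: 13100 × 0.903 + 13300 × 0.467 = 11829 + 6211 = 18040
Net migration: 45–59 + 70 → 12797; 60–74 + 360 → 4452
Population now: 0–14=4806, 15–29=17462, 30–44=8568, 45–59=12797, 60–74=4452, 75–89=19468, 90+=18040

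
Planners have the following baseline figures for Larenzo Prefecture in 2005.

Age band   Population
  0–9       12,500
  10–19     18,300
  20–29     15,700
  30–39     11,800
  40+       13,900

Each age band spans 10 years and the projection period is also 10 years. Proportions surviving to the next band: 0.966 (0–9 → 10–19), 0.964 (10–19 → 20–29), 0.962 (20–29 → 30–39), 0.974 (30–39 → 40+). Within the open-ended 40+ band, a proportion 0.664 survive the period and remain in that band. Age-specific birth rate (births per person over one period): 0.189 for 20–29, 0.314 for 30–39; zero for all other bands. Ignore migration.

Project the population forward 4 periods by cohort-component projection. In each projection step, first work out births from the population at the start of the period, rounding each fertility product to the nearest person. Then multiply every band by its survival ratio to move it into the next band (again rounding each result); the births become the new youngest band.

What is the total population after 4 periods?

59895

Let band 1 be 0–9 through band 5 = 40+.
Period 1:
Births: 15700 × 0.189 = 2967, 11800 × 0.314 = 3705 — total 6672
Band 2: 12500 × 0.966 = 12075
Band 3: 18300 × 0.964 = 17641
Band 4: 15700 × 0.962 = 15103
Band 5: 11800 × 0.974 + 13900 × 0.664 = 11493 + 9230 = 20723
End of period: [6672, 12075, 17641, 15103, 20723]
Period 2:
Births: 17641 × 0.189 = 3334, 15103 × 0.314 = 4742 — total 8076
Band 2: 6672 × 0.966 = 6445
Band 3: 12075 × 0.964 = 11640
Band 4: 17641 × 0.962 = 16971
Band 5: 15103 × 0.974 + 20723 × 0.664 = 14710 + 13760 = 28470
End of period: [8076, 6445, 11640, 16971, 28470]
Period 3:
Births: 11640 × 0.189 = 2200, 16971 × 0.314 = 5329 — total 7529
Band 2: 8076 × 0.966 = 7801
Band 3: 6445 × 0.964 = 6213
Band 4: 11640 × 0.962 = 11198
Band 5: 16971 × 0.974 + 28470 × 0.664 = 16530 + 18904 = 35434
End of period: [7529, 7801, 6213, 11198, 35434]
Period 4:
Births: 6213 × 0.189 = 1174, 11198 × 0.314 = 3516 — total 4690
Band 2: 7529 × 0.966 = 7273
Band 3: 7801 × 0.964 = 7520
Band 4: 6213 × 0.962 = 5977
Band 5: 11198 × 0.974 + 35434 × 0.664 = 10907 + 23528 = 34435
End of period: [4690, 7273, 7520, 5977, 34435]
Total after period 4: 4690 + 7273 + 7520 + 5977 + 34435 = 59895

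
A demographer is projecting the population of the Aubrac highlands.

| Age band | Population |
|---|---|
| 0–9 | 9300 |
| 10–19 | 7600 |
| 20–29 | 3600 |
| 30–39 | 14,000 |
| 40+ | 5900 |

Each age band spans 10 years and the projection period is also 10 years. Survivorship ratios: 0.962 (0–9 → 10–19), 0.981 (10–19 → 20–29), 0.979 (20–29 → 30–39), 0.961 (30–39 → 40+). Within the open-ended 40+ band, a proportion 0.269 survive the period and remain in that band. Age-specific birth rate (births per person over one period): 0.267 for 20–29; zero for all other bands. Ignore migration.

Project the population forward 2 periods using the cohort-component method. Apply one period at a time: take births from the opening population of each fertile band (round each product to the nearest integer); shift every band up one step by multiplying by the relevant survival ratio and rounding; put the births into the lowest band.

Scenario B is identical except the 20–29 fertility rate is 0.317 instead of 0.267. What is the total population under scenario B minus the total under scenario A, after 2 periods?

547

Period 1.
Births: 3600 × 0.267 = 961
10–19: 9300 × 0.962 = 8947
20–29: 7600 × 0.981 = 7456
30–39: 3600 × 0.979 = 3524
40+: 14000 × 0.961 + 5900 × 0.269 = 13454 + 1587 = 15041
Giving 961 / 8947 / 7456 / 3524 / 15041.
Period 2.
Births: 7456 × 0.267 = 1991
10–19: 961 × 0.962 = 924
20–29: 8947 × 0.981 = 8777
30–39: 7456 × 0.979 = 7299
40+: 3524 × 0.961 + 15041 × 0.269 = 3387 + 4046 = 7433
Giving 1991 / 924 / 8777 / 7299 / 7433.
Scenario A total after 2 periods: 26424
Scenario B projection —
Period 1.
Births: 3600 × 0.317 = 1141
10–19: 9300 × 0.962 = 8947
20–29: 7600 × 0.981 = 7456
30–39: 3600 × 0.979 = 3524
40+: 14000 × 0.961 + 5900 × 0.269 = 13454 + 1587 = 15041
Giving 1141 / 8947 / 7456 / 3524 / 15041.
Period 2.
Births: 7456 × 0.317 = 2364
10–19: 1141 × 0.962 = 1098
20–29: 8947 × 0.981 = 8777
30–39: 7456 × 0.979 = 7299
40+: 3524 × 0.961 + 15041 × 0.269 = 3387 + 4046 = 7433
Giving 2364 / 1098 / 8777 / 7299 / 7433.
Scenario B total after 2 periods: 26971
Difference B − A = 26971 − 26424 = 547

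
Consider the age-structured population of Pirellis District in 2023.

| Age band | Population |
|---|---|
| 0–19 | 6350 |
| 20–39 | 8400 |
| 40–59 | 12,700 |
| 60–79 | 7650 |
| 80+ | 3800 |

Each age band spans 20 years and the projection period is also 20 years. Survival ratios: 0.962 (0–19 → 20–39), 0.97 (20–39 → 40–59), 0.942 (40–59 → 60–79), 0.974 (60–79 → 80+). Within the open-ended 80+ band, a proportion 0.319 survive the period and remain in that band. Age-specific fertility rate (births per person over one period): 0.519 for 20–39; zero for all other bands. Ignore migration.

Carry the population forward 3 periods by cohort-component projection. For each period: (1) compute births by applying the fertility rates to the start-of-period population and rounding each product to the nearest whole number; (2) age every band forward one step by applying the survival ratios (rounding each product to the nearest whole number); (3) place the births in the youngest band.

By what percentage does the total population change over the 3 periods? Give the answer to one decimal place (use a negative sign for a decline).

After projecting period 1:
Births: 8400 * 0.519 = 4360
20–39: 6350 * 0.962 = 6109
40–59: 8400 * 0.97 = 8148
60–79: 12700 * 0.942 = 11963
80+: 7650 * 0.974 + 3800 * 0.319 = 7451 + 1212 = 8663
Population now: 0–19=4360, 20–39=6109, 40–59=8148, 60–79=11963, 80+=8663
After projecting period 2:
Births: 6109 * 0.519 = 3171
20–39: 4360 * 0.962 = 4194
40–59: 6109 * 0.97 = 5926
60–79: 8148 * 0.942 = 7675
80+: 11963 * 0.974 + 8663 * 0.319 = 11652 + 2763 = 14415
Population now: 0–19=3171, 20–39=4194, 40–59=5926, 60–79=7675, 80+=14415
After projecting period 3:
Births: 4194 * 0.519 = 2177
20–39: 3171 * 0.962 = 3051
40–59: 4194 * 0.97 = 4068
60–79: 5926 * 0.942 = 5582
80+: 7675 * 0.974 + 14415 * 0.319 = 7475 + 4598 = 12073
Population now: 0–19=2177, 20–39=3051, 40–59=4068, 60–79=5582, 80+=12073
Total: 38900 → 26951; change = -11949; percentage change = -30.7%

-30.7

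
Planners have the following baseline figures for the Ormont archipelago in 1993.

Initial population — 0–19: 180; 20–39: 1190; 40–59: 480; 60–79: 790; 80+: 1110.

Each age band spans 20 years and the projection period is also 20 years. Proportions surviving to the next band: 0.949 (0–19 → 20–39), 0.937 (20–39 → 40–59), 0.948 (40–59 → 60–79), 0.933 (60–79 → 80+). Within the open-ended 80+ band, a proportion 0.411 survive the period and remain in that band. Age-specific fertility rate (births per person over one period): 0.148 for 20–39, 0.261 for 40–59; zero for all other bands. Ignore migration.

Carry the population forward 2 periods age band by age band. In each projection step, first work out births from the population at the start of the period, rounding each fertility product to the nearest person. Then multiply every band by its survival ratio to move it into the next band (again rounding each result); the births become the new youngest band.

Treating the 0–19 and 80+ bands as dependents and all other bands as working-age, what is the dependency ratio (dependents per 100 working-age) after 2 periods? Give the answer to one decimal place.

81.9

— Period 1 —
Births: 1190 * 0.148 = 176, 480 * 0.261 = 125 → total 301
20–39: 180 * 0.949 = 171
40–59: 1190 * 0.937 = 1115
60–79: 480 * 0.948 = 455
80+: 790 * 0.933 + 1110 * 0.411 = 737 + 456 = 1193
→ [301, 171, 1115, 455, 1193]
— Period 2 —
Births: 171 * 0.148 = 25, 1115 * 0.261 = 291 → total 316
20–39: 301 * 0.949 = 286
40–59: 171 * 0.937 = 160
60–79: 1115 * 0.948 = 1057
80+: 455 * 0.933 + 1193 * 0.411 = 425 + 490 = 915
→ [316, 286, 160, 1057, 915]
Dependents (band 0–19 + band 80+) = 316 + 915 = 1231; working-age = 1503; ratio = 1231/1503 × 100 = 81.9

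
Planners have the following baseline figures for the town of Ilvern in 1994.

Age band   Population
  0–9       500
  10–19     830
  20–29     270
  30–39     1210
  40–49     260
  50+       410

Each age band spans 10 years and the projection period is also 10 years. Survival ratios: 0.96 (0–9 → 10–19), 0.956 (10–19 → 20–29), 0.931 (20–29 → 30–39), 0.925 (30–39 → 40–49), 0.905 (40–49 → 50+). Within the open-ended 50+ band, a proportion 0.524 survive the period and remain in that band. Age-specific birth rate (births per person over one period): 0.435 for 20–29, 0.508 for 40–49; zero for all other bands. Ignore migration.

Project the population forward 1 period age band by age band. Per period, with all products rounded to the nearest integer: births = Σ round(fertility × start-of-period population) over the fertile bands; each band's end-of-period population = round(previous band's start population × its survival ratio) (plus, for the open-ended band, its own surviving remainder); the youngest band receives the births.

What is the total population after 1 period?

[period 1]
Births: 270 * 0.435 = 117  |  260 * 0.508 = 132 ⇒ total 249
10–19: 500 * 0.96 = 480
20–29: 830 * 0.956 = 793
30–39: 270 * 0.931 = 251
40–49: 1210 * 0.925 = 1119
50+: 260 * 0.905 + 410 * 0.524 = 235 + 215 = 450
End of period: [249, 480, 793, 251, 1119, 450]
Total after period 1: 249 + 480 + 793 + 251 + 1119 + 450 = 3342

3342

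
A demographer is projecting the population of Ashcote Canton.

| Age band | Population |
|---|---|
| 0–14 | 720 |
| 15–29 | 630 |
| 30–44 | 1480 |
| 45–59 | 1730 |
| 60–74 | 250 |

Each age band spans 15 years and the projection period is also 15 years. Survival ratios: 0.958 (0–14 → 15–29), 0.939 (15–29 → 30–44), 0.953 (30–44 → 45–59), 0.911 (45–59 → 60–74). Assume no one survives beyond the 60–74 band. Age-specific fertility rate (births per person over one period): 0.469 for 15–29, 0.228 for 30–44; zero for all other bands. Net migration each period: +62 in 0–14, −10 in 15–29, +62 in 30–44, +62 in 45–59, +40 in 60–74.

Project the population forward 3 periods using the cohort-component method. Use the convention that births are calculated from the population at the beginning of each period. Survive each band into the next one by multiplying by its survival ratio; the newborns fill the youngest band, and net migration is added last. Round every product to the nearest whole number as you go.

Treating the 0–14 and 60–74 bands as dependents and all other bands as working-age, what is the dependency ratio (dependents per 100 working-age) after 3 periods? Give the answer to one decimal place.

62.6

After projecting period 1:
Births: 630 × 0.469 = 295 ; 1480 × 0.228 = 337 → 632
15–29: 720 × 0.958 = 690
30–44: 630 × 0.939 = 592
45–59: 1480 × 0.953 = 1410
60–74: 1730 × 0.911 = 1576
Net migration: 0–14 + 62 → 694; 15–29 − 10 → 680; 30–44 + 62 → 654; 45–59 + 62 → 1472; 60–74 + 40 → 1616
Giving 694 / 680 / 654 / 1472 / 1616.
After projecting period 2:
Births: 680 × 0.469 = 319 ; 654 × 0.228 = 149 → 468
15–29: 694 × 0.958 = 665
30–44: 680 × 0.939 = 639
45–59: 654 × 0.953 = 623
60–74: 1472 × 0.911 = 1341
Net migration: 0–14 + 62 → 530; 15–29 − 10 → 655; 30–44 + 62 → 701; 45–59 + 62 → 685; 60–74 + 40 → 1381
Giving 530 / 655 / 701 / 685 / 1381.
After projecting period 3:
Births: 655 × 0.469 = 307 ; 701 × 0.228 = 160 → 467
15–29: 530 × 0.958 = 508
30–44: 655 × 0.939 = 615
45–59: 701 × 0.953 = 668
60–74: 685 × 0.911 = 624
Net migration: 0–14 + 62 → 529; 15–29 − 10 → 498; 30–44 + 62 → 677; 45–59 + 62 → 730; 60–74 + 40 → 664
Giving 529 / 498 / 677 / 730 / 664.
Dependents (band 0–14 + band 60–74) = 529 + 664 = 1193; working-age = 1905; ratio = 1193/1905 × 100 = 62.6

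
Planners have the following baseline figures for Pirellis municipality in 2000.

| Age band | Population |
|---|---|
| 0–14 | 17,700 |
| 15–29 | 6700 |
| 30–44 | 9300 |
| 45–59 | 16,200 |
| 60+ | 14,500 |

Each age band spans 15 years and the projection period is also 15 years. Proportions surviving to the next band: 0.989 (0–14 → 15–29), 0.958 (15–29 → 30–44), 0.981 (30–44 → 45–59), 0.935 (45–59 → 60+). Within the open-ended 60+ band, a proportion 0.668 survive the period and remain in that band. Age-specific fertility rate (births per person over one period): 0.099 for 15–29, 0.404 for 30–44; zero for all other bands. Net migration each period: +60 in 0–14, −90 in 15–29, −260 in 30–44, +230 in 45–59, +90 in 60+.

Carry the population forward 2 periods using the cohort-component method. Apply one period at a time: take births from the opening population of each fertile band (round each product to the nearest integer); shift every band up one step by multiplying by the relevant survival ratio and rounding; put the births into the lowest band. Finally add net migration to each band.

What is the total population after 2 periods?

[period 1]
Births: 6700 * 0.099 = 663, 9300 * 0.404 = 3757 ⇒ total 4420
15–29: 17700 * 0.989 = 17505
30–44: 6700 * 0.958 = 6419
45–59: 9300 * 0.981 = 9123
60+: 16200 * 0.935 + 14500 * 0.668 = 15147 + 9686 = 24833
Net migration: 0–14 + 60 → 4480; 15–29 − 90 → 17415; 30–44 − 260 → 6159; 45–59 + 230 → 9353; 60+ + 90 → 24923
Population now: 0–14=4480, 15–29=17415, 30–44=6159, 45–59=9353, 60+=24923
[period 2]
Births: 17415 * 0.099 = 1724, 6159 * 0.404 = 2488 ⇒ total 4212
15–29: 4480 * 0.989 = 4431
30–44: 17415 * 0.958 = 16684
45–59: 6159 * 0.981 = 6042
60+: 9353 * 0.935 + 24923 * 0.668 = 8745 + 16649 = 25394
Net migration: 0–14 + 60 → 4272; 15–29 − 90 → 4341; 30–44 − 260 → 16424; 45–59 + 230 → 6272; 60+ + 90 → 25484
Population now: 0–14=4272, 15–29=4341, 30–44=16424, 45–59=6272, 60+=25484
Total after period 2: 4272 + 4341 + 16424 + 6272 + 25484 = 56793

56793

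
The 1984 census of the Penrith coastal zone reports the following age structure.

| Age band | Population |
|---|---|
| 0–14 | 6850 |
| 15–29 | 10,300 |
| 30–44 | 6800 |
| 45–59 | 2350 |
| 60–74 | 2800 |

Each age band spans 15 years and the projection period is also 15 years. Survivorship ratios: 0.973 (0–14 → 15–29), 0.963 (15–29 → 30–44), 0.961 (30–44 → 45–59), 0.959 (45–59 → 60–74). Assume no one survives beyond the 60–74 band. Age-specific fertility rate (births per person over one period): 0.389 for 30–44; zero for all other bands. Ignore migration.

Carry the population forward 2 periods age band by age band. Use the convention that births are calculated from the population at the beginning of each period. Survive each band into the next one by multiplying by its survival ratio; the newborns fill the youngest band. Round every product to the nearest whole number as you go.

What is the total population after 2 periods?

Period 1.
Births: 6800 × 0.389 = 2645
15–29: 6850 × 0.973 = 6665
30–44: 10300 × 0.963 = 9919
45–59: 6800 × 0.961 = 6535
60–74: 2350 × 0.959 = 2254
→ [2645, 6665, 9919, 6535, 2254]
Period 2.
Births: 9919 × 0.389 = 3858
15–29: 2645 × 0.973 = 2574
30–44: 6665 × 0.963 = 6418
45–59: 9919 × 0.961 = 9532
60–74: 6535 × 0.959 = 6267
→ [3858, 2574, 6418, 9532, 6267]
Total after period 2: 3858 + 2574 + 6418 + 9532 + 6267 = 28649

28649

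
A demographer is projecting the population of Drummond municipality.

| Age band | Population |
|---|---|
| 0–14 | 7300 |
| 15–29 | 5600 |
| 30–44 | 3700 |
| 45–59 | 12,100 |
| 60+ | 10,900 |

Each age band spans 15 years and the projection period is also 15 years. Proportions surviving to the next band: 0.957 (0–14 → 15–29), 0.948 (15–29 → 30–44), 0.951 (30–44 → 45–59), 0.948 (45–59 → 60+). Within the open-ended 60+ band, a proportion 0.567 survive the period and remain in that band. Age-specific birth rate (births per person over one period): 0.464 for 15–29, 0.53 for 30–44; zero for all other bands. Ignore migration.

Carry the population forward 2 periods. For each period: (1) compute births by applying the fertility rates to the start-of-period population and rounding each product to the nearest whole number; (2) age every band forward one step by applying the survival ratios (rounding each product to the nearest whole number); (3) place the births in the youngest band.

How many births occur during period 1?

[period 1]
Births: 5600 * 0.464 = 2598 ; 3700 * 0.53 = 1961 → 4559
15–29: 7300 * 0.957 = 6986
30–44: 5600 * 0.948 = 5309
45–59: 3700 * 0.951 = 3519
60+: 12100 * 0.948 + 10900 * 0.567 = 11471 + 6180 = 17651
→ [4559, 6986, 5309, 3519, 17651]

4559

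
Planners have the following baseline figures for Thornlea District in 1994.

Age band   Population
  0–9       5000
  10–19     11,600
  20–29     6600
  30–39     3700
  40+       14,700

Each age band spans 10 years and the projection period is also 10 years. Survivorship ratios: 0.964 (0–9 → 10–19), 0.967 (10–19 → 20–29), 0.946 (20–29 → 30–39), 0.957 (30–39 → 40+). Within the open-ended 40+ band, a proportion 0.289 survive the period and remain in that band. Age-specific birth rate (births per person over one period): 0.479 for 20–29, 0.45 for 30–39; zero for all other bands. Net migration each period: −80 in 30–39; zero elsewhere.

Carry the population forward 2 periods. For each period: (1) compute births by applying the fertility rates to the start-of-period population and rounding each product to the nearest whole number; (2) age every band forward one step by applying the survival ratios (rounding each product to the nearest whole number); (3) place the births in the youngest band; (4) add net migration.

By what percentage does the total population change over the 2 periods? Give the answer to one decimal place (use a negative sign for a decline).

After projecting period 1:
Births: 6600 * 0.479 = 3161, 3700 * 0.45 = 1665 — total 4826
10–19: 5000 * 0.964 = 4820
20–29: 11600 * 0.967 = 11217
30–39: 6600 * 0.946 = 6244
40+: 3700 * 0.957 + 14700 * 0.289 = 3541 + 4248 = 7789
Net migration: 30–39 − 80 → 6164
Giving 4826 / 4820 / 11217 / 6164 / 7789.
After projecting period 2:
Births: 11217 * 0.479 = 5373, 6164 * 0.45 = 2774 — total 8147
10–19: 4826 * 0.964 = 4652
20–29: 4820 * 0.967 = 4661
30–39: 11217 * 0.946 = 10611
40+: 6164 * 0.957 + 7789 * 0.289 = 5899 + 2251 = 8150
Net migration: 30–39 − 80 → 10531
Giving 8147 / 4652 / 4661 / 10531 / 8150.
Total: 41600 → 36141; change = -5459; percentage change = -13.1%

-13.1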